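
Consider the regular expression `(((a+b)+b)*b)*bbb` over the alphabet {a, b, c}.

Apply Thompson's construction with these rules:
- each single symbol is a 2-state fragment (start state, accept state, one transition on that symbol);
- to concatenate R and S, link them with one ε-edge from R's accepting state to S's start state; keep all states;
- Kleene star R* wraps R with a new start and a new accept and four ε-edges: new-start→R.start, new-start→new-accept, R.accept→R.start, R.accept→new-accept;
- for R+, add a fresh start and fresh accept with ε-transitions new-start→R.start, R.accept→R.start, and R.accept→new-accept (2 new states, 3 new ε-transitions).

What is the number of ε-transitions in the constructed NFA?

Bottom-up over the parse tree:
Each of the 7 symbol leaves contributes 0 ε-transitions.
  a+ = 3 ε-transitions
  a+b = 4 ε-transitions
  (a+b)+ = 7 ε-transitions
  (a+b)+b = 8 ε-transitions
  ((a+b)+b)* = 12 ε-transitions
  ((a+b)+b)*b = 13 ε-transitions
  (((a+b)+b)*b)* = 17 ε-transitions
  (((a+b)+b)*b)*bbb = 20 ε-transitions

20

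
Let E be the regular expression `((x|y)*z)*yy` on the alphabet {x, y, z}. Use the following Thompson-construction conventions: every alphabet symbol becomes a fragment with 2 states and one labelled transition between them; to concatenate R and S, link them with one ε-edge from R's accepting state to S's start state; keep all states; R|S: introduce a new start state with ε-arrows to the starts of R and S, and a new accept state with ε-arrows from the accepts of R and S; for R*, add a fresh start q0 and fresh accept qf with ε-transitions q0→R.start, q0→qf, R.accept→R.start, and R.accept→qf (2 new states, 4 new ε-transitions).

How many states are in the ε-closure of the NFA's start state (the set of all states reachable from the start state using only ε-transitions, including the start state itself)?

9

Work bottom-up. For each fragment F, track |ε-closure(F.start)| and whether F's accept lies in that closure (i.e. whether F accepts ε). A single-symbol fragment has closure size 1 and does not accept ε.
  x|y → new start ε-reaches every alternative's start; none of them accept ε, so the new accept is not reached: |closure| = 1 + 1 + 1 = 3
  (x|y)* → the star's fresh start ε-reaches both the body's start and the fresh accept: |closure| = 2 + 3 = 5
  (x|y)*z → the left operand accepts ε, so the closure extends into the next operand (via the concat ε-link); |closure| = 5 + 1 = 6
  ((x|y)*z)* → new start has ε-edges to the inner start and to the new accept, so |closure| = 2 + 6 = 8
  ((x|y)*z)*yy → |closure| = 8 + 1 = 9 (closure spills across the concat boundary because the left factor accepts ε)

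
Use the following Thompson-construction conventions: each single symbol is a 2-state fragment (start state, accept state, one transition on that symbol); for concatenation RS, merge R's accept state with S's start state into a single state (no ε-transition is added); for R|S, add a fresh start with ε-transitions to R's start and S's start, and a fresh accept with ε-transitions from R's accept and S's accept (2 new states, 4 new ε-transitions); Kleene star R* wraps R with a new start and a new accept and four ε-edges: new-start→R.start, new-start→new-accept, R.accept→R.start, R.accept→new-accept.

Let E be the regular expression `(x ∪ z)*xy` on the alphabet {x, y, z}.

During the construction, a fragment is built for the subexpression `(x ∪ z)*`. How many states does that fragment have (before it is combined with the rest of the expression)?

8

Fragment for `(x ∪ z)*`:
Each of the 2 symbol leaves contributes a 2-state fragment.
  x ∪ z = 6 states
  (x ∪ z)* = 8 states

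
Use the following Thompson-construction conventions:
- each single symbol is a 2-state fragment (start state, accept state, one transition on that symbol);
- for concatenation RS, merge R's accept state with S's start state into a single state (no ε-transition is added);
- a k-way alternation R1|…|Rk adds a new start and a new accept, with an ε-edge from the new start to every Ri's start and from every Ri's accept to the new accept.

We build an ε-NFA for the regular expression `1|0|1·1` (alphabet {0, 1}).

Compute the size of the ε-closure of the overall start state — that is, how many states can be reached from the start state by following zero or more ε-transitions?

4

Compute the ε-closure size of each fragment's start state recursively; a symbol fragment's start has no outgoing ε-edge, so its closure is just itself (size 1).
  1·1 — C equals the left operand's closure size = 1 (its accept is not ε-reachable, so the closure stops there)
  1|0|1·1 — new start ε-reaches every alternative's start; none of them accept ε, so the new accept is not reached: C = 1 + 1 + 1 + 1 = 4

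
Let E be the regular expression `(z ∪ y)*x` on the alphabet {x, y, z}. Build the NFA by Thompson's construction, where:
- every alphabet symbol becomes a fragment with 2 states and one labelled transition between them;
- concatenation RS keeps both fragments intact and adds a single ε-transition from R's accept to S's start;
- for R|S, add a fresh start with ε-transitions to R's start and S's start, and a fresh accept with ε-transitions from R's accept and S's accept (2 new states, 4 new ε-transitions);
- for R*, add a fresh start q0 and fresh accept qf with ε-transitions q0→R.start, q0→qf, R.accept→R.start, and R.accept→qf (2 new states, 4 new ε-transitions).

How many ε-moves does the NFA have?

Building bottom-up:
Each of the 3 symbol leaves contributes 0 ε-transitions.
  z ∪ y — 4 ε-transitions
  (z ∪ y)* — 8 ε-transitions
  (z ∪ y)*x — 9 ε-transitions

9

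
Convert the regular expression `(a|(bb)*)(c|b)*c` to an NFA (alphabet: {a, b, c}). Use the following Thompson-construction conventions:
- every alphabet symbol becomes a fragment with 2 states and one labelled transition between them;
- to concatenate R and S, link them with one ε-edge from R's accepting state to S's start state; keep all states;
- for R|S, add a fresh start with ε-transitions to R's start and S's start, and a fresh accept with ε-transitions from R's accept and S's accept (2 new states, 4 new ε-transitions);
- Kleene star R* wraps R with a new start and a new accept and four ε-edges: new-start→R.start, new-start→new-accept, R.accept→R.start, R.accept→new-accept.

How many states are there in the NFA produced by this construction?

20

Recursing over subexpressions:
Each of the 6 symbol leaves contributes a 2-state fragment.
  bb : 4 states
  (bb)* : 6 states
  a|(bb)* : 10 states
  c|b : 6 states
  (c|b)* : 8 states
  (a|(bb)*)(c|b)*c : 20 states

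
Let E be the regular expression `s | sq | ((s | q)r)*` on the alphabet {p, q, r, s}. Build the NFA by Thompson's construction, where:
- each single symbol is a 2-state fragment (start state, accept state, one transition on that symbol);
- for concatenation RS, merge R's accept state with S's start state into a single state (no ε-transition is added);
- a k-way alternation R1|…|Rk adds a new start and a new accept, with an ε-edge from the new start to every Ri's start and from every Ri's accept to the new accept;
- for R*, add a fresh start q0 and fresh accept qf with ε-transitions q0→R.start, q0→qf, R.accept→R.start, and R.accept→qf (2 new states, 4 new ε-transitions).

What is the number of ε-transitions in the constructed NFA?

14

Building bottom-up:
Each of the 6 symbol leaves contributes 0 ε-transitions.
  sq — 0 ε-transitions
  s | q — 4 ε-transitions
  (s | q)r — 4 ε-transitions
  ((s | q)r)* — 8 ε-transitions
  s | sq | ((s | q)r)* — 14 ε-transitions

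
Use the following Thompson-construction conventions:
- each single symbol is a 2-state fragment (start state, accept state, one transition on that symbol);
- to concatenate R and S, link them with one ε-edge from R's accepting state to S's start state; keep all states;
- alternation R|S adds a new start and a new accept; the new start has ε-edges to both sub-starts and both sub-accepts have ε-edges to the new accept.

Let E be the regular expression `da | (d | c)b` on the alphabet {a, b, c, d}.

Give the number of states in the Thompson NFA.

14

Bottom-up over the parse tree:
Each of the 5 symbol leaves contributes a 2-state fragment.
  da — 4 states
  d | c — 6 states
  (d | c)b — 8 states
  da | (d | c)b — 14 states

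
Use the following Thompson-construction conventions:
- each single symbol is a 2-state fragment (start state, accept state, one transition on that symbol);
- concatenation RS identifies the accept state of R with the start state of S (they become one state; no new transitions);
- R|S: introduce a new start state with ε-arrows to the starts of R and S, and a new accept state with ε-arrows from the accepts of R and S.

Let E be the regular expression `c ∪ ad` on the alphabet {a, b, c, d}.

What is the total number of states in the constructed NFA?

7

Building bottom-up:
Each of the 3 symbol leaves contributes a 2-state fragment.
  ad — 3 states
  c ∪ ad — 7 states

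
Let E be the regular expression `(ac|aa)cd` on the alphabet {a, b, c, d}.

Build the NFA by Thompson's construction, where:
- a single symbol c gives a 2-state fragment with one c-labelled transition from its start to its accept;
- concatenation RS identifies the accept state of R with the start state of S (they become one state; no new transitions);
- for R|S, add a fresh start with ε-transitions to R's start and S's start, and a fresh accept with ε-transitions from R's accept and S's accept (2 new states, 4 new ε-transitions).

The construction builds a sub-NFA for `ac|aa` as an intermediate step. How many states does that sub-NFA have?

8

Fragment for `ac|aa`:
Each of the 4 symbol leaves contributes a 2-state fragment.
  ac → 3 states
  aa → 3 states
  ac|aa → 8 states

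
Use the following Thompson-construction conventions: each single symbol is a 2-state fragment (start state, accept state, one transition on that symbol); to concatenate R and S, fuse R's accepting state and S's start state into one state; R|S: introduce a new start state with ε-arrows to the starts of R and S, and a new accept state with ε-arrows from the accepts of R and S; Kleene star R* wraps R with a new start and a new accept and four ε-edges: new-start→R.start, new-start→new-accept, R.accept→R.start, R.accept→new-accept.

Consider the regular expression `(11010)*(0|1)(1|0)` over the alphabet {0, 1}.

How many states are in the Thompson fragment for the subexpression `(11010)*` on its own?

Fragment for `(11010)*`:
Each of the 5 symbol leaves contributes a 2-state fragment.
  11010 : 6 states
  (11010)* : 8 states

8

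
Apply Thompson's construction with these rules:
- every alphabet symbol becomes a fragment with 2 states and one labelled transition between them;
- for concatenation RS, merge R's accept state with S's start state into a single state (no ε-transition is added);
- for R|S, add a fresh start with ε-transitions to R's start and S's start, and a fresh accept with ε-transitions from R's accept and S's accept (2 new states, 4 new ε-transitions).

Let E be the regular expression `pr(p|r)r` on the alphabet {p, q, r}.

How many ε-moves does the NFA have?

Bottom-up over the parse tree:
Each of the 5 symbol leaves contributes 0 ε-transitions.
  p|r = 4 ε-transitions
  pr(p|r)r = 4 ε-transitions

4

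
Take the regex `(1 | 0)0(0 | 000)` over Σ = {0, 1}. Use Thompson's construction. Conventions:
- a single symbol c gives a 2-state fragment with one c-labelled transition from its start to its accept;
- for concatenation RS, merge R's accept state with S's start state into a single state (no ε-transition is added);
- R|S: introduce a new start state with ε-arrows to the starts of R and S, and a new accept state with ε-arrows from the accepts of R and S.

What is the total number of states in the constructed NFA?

Recursing over subexpressions:
Each of the 7 symbol leaves contributes a 2-state fragment.
  1 | 0 — 6 states
  000 — 4 states
  0 | 000 — 8 states
  (1 | 0)0(0 | 000) — 14 states

14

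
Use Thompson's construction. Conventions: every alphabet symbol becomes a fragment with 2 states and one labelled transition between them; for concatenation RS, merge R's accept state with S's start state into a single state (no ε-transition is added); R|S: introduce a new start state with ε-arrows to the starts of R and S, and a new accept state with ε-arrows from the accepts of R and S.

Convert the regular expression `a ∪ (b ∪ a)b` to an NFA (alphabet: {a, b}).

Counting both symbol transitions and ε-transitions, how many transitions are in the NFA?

12

Recursing over subexpressions:
Each of the 4 symbol leaves contributes 1 transition (1 symbol, 0 ε).
  b ∪ a — 6 transitions (2 symbol, 4 ε)
  (b ∪ a)b — 7 transitions (3 symbol, 4 ε)
  a ∪ (b ∪ a)b — 12 transitions (4 symbol, 8 ε)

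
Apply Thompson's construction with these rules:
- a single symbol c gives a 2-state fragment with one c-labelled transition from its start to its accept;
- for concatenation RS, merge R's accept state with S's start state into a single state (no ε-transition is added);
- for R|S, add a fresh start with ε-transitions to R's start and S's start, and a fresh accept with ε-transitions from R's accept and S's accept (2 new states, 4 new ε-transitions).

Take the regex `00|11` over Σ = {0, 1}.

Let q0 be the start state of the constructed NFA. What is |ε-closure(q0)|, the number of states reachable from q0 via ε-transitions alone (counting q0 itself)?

Let C(F) = |ε-closure(F.start)| within fragment F, and note whether F accepts ε. Symbol fragments have C = 1 and do not accept ε. Then:
  00 — same as the first factor's closure: |ε-closure| = 1
  11 — same as the first factor's closure: |ε-closure| = 1
  00|11 — |ε-closure| = 1 + 1 + 1 = 3 (the new accept is not ε-reachable since no branch accepts ε)

3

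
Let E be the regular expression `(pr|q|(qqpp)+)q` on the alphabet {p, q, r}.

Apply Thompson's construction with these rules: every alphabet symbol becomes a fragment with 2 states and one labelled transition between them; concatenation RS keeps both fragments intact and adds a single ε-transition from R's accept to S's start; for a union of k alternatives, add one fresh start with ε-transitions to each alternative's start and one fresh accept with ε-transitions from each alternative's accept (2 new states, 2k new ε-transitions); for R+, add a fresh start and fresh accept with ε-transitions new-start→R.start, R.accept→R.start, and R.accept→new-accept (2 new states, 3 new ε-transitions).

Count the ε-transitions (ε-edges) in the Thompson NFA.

14

Building bottom-up:
Each of the 8 symbol leaves contributes 0 ε-transitions.
  pr : 1 ε-transition
  qqpp : 3 ε-transitions
  (qqpp)+ : 6 ε-transitions
  pr|q|(qqpp)+ : 13 ε-transitions
  (pr|q|(qqpp)+)q : 14 ε-transitions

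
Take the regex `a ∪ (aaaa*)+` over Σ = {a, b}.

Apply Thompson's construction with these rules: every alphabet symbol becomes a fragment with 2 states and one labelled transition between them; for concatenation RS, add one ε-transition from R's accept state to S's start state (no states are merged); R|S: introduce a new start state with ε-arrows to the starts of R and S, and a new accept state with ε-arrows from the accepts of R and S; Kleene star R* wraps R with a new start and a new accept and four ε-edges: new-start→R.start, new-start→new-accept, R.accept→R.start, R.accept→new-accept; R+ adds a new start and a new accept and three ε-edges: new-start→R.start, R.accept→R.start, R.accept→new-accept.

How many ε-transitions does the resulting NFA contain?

14

Bottom-up over the parse tree:
Each of the 5 symbol leaves contributes 0 ε-transitions.
  a* : 4 ε-transitions
  aaaa* : 7 ε-transitions
  (aaaa*)+ : 10 ε-transitions
  a ∪ (aaaa*)+ : 14 ε-transitions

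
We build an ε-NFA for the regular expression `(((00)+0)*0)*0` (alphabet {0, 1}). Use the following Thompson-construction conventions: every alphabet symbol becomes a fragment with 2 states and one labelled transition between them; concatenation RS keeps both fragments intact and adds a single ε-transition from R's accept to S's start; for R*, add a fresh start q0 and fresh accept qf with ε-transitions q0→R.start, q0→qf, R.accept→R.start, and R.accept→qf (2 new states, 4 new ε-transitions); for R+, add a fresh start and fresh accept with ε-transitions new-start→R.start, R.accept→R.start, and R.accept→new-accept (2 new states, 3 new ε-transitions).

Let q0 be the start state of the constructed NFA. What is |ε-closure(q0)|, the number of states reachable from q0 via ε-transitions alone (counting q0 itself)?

Compute the ε-closure size of each fragment's start state recursively; a symbol fragment's start has no outgoing ε-edge, so its closure is just itself (size 1).
  00 → same as the first factor's closure: |closure| = 1
  (00)+ → new start ε-reaches only the body's start; the new accept needs a symbol first: |closure| = 1 + 1 = 2
  (00)+0 → |closure| equals the left operand's closure size = 2 (its accept is not ε-reachable, so the closure stops there)
  ((00)+0)* → new start has ε-edges to the inner start and to the new accept, so |closure| = 2 + 2 = 4
  ((00)+0)*0 → |closure| = 4 + 1 = 5 (closure spills across the concat boundary because the left factor accepts ε)
  (((00)+0)*0)* → new start has ε-edges to the inner start and to the new accept, so |closure| = 2 + 5 = 7
  (((00)+0)*0)*0 → the left operand accepts ε, so the closure extends into the next operand (via the concat ε-link); |closure| = 7 + 1 = 8

8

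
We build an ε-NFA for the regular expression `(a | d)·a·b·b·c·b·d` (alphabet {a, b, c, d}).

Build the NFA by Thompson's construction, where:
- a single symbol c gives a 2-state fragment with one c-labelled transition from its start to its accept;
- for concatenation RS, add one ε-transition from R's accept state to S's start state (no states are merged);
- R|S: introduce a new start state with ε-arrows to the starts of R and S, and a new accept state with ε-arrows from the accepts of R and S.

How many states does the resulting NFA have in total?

Building bottom-up:
Each of the 8 symbol leaves contributes a 2-state fragment.
  a | d → 6 states
  (a | d)·a·b·b·c·b·d → 18 states

18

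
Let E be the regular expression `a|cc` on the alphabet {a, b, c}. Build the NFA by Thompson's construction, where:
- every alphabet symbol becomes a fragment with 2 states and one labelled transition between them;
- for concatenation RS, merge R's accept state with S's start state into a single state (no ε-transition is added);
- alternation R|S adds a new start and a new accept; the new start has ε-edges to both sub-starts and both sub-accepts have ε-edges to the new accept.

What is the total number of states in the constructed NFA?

7

Recursing over subexpressions:
Each of the 3 symbol leaves contributes a 2-state fragment.
  cc — 3 states
  a|cc — 7 states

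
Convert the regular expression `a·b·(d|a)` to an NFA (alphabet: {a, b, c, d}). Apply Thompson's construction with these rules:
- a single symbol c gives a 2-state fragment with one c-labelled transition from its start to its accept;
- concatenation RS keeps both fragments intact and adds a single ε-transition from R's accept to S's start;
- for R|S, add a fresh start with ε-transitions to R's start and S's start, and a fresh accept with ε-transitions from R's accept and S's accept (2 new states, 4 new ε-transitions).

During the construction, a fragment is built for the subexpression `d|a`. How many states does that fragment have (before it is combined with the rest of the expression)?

Fragment for `d|a`:
Each of the 2 symbol leaves contributes a 2-state fragment.
  d|a : 6 states

6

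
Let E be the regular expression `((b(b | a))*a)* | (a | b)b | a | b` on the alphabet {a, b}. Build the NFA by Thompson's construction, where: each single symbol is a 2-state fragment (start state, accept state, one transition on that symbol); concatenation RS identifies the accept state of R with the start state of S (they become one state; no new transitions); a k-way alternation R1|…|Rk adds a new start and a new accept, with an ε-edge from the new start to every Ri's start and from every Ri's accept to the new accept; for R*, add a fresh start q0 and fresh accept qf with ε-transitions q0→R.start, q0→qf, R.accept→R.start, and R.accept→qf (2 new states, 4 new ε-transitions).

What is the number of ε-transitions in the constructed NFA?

Per subexpression:
Each of the 9 symbol leaves contributes 0 ε-transitions.
  b | a — 4 ε-transitions
  b(b | a) — 4 ε-transitions
  (b(b | a))* — 8 ε-transitions
  (b(b | a))*a — 8 ε-transitions
  ((b(b | a))*a)* — 12 ε-transitions
  a | b — 4 ε-transitions
  (a | b)b — 4 ε-transitions
  ((b(b | a))*a)* | (a | b)b | a | b — 24 ε-transitions

24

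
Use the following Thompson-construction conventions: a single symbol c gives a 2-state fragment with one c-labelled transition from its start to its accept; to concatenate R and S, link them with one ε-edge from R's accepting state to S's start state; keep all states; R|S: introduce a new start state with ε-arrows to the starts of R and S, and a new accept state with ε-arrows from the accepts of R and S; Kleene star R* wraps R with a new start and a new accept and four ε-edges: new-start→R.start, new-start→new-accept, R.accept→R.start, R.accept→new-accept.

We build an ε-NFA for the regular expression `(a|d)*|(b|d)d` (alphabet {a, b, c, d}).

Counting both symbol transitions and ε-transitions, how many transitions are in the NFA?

22

Building bottom-up:
Each of the 5 symbol leaves contributes 1 transition (1 symbol, 0 ε).
  a|d = 6 transitions (2 symbol, 4 ε)
  (a|d)* = 10 transitions (2 symbol, 8 ε)
  b|d = 6 transitions (2 symbol, 4 ε)
  (b|d)d = 8 transitions (3 symbol, 5 ε)
  (a|d)*|(b|d)d = 22 transitions (5 symbol, 17 ε)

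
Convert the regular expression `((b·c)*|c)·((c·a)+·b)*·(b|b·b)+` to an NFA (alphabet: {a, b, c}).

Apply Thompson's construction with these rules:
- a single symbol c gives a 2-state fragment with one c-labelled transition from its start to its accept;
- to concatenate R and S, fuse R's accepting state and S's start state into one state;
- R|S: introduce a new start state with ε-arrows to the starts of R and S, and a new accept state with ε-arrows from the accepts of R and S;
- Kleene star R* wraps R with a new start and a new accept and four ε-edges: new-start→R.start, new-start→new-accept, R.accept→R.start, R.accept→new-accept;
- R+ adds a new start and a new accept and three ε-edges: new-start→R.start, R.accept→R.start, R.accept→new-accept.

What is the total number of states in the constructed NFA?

24

By structural recursion:
Each of the 9 symbol leaves contributes a 2-state fragment.
  b·c : 3 states
  (b·c)* : 5 states
  (b·c)*|c : 9 states
  c·a : 3 states
  (c·a)+ : 5 states
  (c·a)+·b : 6 states
  ((c·a)+·b)* : 8 states
  b·b : 3 states
  b|b·b : 7 states
  (b|b·b)+ : 9 states
  ((b·c)*|c)·((c·a)+·b)*·(b|b·b)+ : 24 states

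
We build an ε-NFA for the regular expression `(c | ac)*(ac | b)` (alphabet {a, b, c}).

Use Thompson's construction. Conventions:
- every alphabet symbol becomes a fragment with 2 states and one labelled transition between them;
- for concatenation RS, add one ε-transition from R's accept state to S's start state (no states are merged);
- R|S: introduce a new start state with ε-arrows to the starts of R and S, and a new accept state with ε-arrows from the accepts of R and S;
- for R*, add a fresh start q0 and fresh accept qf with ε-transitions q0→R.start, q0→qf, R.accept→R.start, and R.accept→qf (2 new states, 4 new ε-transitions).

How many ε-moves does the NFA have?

15

Per subexpression:
Each of the 6 symbol leaves contributes 0 ε-transitions.
  ac → 1 ε-transition
  c | ac → 5 ε-transitions
  (c | ac)* → 9 ε-transitions
  ac → 1 ε-transition
  ac | b → 5 ε-transitions
  (c | ac)*(ac | b) → 15 ε-transitions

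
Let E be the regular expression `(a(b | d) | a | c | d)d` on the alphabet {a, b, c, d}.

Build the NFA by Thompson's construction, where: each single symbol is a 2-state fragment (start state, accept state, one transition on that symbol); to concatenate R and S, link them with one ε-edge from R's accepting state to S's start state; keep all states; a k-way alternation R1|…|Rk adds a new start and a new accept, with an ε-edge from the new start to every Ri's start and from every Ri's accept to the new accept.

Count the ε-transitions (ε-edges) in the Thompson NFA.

Per subexpression:
Each of the 7 symbol leaves contributes 0 ε-transitions.
  b | d : 4 ε-transitions
  a(b | d) : 5 ε-transitions
  a(b | d) | a | c | d : 13 ε-transitions
  (a(b | d) | a | c | d)d : 14 ε-transitions

14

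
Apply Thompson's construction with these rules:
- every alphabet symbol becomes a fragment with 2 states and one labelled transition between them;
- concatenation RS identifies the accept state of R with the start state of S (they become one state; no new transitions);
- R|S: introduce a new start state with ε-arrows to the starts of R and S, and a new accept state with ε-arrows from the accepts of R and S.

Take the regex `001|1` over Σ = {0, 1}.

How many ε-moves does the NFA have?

By structural recursion:
Each of the 4 symbol leaves contributes 0 ε-transitions.
  001 — 0 ε-transitions
  001|1 — 4 ε-transitions

4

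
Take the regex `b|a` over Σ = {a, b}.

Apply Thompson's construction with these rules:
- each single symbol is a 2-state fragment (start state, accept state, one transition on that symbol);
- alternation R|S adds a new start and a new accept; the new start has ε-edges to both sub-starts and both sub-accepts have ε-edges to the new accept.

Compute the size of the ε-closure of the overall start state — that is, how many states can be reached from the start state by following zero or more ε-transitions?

3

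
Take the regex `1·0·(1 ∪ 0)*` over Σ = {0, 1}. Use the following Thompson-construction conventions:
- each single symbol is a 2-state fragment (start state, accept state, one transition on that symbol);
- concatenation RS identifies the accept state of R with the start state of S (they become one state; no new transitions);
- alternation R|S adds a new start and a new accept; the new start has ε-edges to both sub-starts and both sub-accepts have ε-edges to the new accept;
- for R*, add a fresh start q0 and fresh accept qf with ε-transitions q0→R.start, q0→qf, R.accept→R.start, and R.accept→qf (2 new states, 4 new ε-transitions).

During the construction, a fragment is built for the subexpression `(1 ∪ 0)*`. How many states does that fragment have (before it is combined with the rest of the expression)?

8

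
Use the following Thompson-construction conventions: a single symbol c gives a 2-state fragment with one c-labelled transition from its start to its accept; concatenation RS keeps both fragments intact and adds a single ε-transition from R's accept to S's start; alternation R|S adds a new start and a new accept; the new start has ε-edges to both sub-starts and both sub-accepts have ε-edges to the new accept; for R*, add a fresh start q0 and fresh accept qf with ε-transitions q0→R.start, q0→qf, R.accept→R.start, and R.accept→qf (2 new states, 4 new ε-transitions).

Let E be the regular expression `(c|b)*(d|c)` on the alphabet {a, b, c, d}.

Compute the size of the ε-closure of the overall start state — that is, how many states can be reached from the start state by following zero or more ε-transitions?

8

Work bottom-up. For each fragment F, track |ε-closure(F.start)| and whether F's accept lies in that closure (i.e. whether F accepts ε). A single-symbol fragment has closure size 1 and does not accept ε.
  c|b → C = 1 + 1 + 1 = 3 (the new accept is not ε-reachable since no branch accepts ε)
  (c|b)* → C = 1 (new start) + 3 (body) + 1 (new accept) = 5
  d|c → new start ε-reaches every alternative's start; none of them accept ε, so the new accept is not reached: C = 1 + 1 + 1 = 3
  (c|b)*(d|c) → the left operand accepts ε, so the closure extends into the next operand (via the concat ε-link); C = 5 + 3 = 8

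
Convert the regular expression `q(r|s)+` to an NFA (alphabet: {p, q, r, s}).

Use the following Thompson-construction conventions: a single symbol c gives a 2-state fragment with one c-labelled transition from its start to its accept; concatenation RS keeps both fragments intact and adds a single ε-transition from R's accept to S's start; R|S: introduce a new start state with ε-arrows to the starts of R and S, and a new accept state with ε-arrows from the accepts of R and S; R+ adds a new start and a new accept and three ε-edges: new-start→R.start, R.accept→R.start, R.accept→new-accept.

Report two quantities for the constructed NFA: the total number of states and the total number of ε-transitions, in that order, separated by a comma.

10, 8

Building bottom-up:
Each of the 3 symbol leaves contributes 2 states and 0 ε-transitions.
  r|s → 6 states, 4 ε-transitions
  (r|s)+ → 8 states, 7 ε-transitions
  q(r|s)+ → 10 states, 8 ε-transitions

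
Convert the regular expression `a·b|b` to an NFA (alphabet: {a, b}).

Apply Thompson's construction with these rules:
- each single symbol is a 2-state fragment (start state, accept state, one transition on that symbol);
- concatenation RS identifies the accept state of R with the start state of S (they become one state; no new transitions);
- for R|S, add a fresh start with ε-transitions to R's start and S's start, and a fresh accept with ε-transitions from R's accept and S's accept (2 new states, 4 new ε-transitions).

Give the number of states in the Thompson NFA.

7

Bottom-up over the parse tree:
Each of the 3 symbol leaves contributes a 2-state fragment.
  a·b : 3 states
  a·b|b : 7 states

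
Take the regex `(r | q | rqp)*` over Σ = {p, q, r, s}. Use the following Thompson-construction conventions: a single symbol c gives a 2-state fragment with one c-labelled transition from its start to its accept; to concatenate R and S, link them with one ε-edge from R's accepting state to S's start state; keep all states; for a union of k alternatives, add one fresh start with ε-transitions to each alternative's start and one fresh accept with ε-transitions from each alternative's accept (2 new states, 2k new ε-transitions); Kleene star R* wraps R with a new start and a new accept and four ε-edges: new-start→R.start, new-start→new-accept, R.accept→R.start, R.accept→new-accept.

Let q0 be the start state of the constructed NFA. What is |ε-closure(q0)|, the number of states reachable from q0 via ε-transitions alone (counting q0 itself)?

Compute the ε-closure size of each fragment's start state recursively; a symbol fragment's start has no outgoing ε-edge, so its closure is just itself (size 1).
  rqp : |ε-closure| equals the left operand's closure size = 1 (its accept is not ε-reachable, so the closure stops there)
  r | q | rqp : new start ε-reaches every alternative's start; none of them accept ε, so the new accept is not reached: |ε-closure| = 1 + 1 + 1 + 1 = 4
  (r | q | rqp)* : new start has ε-edges to the inner start and to the new accept, so |ε-closure| = 2 + 4 = 6

6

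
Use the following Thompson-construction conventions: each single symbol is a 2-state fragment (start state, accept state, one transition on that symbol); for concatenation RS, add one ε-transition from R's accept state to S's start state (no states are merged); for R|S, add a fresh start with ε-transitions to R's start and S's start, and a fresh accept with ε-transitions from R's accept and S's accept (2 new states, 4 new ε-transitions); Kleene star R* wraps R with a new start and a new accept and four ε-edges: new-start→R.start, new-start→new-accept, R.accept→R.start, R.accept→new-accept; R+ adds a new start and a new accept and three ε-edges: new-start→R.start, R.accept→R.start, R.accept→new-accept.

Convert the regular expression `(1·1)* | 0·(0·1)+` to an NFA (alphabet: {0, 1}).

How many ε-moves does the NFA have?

14

By structural recursion:
Each of the 5 symbol leaves contributes 0 ε-transitions.
  1·1 = 1 ε-transition
  (1·1)* = 5 ε-transitions
  0·1 = 1 ε-transition
  (0·1)+ = 4 ε-transitions
  0·(0·1)+ = 5 ε-transitions
  (1·1)* | 0·(0·1)+ = 14 ε-transitions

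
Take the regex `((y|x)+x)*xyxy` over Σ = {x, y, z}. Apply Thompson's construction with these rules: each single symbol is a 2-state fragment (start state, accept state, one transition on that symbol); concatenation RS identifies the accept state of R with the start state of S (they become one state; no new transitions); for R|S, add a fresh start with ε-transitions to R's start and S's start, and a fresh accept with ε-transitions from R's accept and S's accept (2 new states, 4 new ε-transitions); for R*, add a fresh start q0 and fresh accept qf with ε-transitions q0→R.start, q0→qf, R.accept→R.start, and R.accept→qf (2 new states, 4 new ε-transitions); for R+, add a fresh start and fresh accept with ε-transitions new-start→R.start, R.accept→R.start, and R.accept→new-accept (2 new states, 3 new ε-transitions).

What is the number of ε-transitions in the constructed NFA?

Recursing over subexpressions:
Each of the 7 symbol leaves contributes 0 ε-transitions.
  y|x → 4 ε-transitions
  (y|x)+ → 7 ε-transitions
  (y|x)+x → 7 ε-transitions
  ((y|x)+x)* → 11 ε-transitions
  ((y|x)+x)*xyxy → 11 ε-transitions

11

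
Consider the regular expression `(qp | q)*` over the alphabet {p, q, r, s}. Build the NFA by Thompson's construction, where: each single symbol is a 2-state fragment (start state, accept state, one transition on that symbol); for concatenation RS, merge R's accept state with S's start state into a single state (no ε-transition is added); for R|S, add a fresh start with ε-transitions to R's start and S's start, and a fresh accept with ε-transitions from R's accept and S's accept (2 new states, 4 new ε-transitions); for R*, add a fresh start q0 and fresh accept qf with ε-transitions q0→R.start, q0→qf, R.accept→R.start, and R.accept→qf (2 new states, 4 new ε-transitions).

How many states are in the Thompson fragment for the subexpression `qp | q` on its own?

7

Fragment for `qp | q`:
Each of the 3 symbol leaves contributes a 2-state fragment.
  qp — 3 states
  qp | q — 7 states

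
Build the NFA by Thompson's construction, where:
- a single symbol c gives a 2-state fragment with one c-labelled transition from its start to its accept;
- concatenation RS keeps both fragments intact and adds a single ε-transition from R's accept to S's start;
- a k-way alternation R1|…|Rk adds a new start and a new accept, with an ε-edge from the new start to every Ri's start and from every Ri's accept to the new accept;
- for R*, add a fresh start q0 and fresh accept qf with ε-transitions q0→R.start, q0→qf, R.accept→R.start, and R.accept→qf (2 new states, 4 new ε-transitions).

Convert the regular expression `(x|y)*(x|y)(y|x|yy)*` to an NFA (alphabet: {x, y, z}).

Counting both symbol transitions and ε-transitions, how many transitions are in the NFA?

33

Recursing over subexpressions:
Each of the 8 symbol leaves contributes 1 transition (1 symbol, 0 ε).
  x|y → 6 transitions (2 symbol, 4 ε)
  (x|y)* → 10 transitions (2 symbol, 8 ε)
  x|y → 6 transitions (2 symbol, 4 ε)
  yy → 3 transitions (2 symbol, 1 ε)
  y|x|yy → 11 transitions (4 symbol, 7 ε)
  (y|x|yy)* → 15 transitions (4 symbol, 11 ε)
  (x|y)*(x|y)(y|x|yy)* → 33 transitions (8 symbol, 25 ε)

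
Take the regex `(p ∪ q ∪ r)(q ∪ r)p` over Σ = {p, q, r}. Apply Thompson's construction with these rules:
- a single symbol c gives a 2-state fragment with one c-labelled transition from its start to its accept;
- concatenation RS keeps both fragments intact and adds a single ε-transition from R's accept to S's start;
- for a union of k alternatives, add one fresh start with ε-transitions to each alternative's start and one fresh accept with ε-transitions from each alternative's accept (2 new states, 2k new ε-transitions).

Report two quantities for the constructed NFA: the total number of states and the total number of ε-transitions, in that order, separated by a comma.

Recursing over subexpressions:
Each of the 6 symbol leaves contributes 2 states and 0 ε-transitions.
  p ∪ q ∪ r — 8 states, 6 ε-transitions
  q ∪ r — 6 states, 4 ε-transitions
  (p ∪ q ∪ r)(q ∪ r)p — 16 states, 12 ε-transitions

16, 12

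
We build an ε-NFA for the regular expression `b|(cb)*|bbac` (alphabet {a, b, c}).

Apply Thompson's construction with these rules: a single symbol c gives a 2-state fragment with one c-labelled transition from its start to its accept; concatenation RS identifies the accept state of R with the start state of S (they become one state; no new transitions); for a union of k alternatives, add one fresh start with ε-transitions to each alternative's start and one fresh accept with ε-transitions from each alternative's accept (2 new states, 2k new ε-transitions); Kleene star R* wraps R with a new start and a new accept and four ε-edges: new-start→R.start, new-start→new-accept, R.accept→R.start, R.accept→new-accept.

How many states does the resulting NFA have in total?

14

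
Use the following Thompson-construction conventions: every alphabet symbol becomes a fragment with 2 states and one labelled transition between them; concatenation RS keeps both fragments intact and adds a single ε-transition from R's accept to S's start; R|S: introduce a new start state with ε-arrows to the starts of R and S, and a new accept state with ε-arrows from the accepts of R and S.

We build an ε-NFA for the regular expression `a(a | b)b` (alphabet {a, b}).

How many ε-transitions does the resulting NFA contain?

Building bottom-up:
Each of the 4 symbol leaves contributes 0 ε-transitions.
  a | b = 4 ε-transitions
  a(a | b)b = 6 ε-transitions

6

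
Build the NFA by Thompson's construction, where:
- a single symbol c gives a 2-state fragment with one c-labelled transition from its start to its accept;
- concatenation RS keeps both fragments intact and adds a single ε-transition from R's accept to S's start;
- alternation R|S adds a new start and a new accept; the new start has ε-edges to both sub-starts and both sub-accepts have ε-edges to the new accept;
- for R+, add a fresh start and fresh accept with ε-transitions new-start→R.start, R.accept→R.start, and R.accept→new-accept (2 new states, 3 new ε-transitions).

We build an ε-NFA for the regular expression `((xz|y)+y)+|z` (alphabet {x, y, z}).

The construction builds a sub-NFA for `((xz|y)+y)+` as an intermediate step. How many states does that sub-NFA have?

14

Fragment for `((xz|y)+y)+`:
Each of the 4 symbol leaves contributes a 2-state fragment.
  xz = 4 states
  xz|y = 8 states
  (xz|y)+ = 10 states
  (xz|y)+y = 12 states
  ((xz|y)+y)+ = 14 states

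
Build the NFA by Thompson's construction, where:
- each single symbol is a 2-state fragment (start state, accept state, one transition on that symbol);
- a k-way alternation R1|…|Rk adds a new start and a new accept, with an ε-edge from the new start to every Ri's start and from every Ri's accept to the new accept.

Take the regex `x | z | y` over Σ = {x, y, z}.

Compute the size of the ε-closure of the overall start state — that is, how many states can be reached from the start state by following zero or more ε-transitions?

4

Let C(F) = |ε-closure(F.start)| within fragment F, and note whether F accepts ε. Symbol fragments have C = 1 and do not accept ε. Then:
  x | z | y : new start ε-reaches every alternative's start; none of them accept ε, so the new accept is not reached: |ε-closure| = 1 + 1 + 1 + 1 = 4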